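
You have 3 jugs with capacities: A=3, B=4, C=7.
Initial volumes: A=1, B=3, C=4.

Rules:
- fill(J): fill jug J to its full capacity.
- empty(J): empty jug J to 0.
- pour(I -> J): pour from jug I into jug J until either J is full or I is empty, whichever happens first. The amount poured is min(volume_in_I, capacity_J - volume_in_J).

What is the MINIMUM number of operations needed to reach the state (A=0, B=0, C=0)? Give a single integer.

Answer: 3

Derivation:
BFS from (A=1, B=3, C=4). One shortest path:
  1. empty(A) -> (A=0 B=3 C=4)
  2. empty(B) -> (A=0 B=0 C=4)
  3. empty(C) -> (A=0 B=0 C=0)
Reached target in 3 moves.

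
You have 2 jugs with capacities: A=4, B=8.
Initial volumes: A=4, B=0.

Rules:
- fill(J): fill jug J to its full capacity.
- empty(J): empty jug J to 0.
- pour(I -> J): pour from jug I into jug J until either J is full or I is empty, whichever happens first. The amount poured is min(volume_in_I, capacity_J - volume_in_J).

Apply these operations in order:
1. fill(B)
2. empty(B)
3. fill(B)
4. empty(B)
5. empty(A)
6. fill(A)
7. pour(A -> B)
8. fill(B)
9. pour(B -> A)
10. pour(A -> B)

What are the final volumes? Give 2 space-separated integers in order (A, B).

Step 1: fill(B) -> (A=4 B=8)
Step 2: empty(B) -> (A=4 B=0)
Step 3: fill(B) -> (A=4 B=8)
Step 4: empty(B) -> (A=4 B=0)
Step 5: empty(A) -> (A=0 B=0)
Step 6: fill(A) -> (A=4 B=0)
Step 7: pour(A -> B) -> (A=0 B=4)
Step 8: fill(B) -> (A=0 B=8)
Step 9: pour(B -> A) -> (A=4 B=4)
Step 10: pour(A -> B) -> (A=0 B=8)

Answer: 0 8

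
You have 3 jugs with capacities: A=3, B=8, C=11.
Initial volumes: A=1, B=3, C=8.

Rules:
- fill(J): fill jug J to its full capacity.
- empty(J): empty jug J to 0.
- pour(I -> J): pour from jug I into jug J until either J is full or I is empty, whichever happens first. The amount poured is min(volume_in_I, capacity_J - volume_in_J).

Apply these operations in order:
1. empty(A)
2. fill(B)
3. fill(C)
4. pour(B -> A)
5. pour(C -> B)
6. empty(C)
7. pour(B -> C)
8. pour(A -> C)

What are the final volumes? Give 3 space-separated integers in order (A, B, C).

Answer: 0 0 11

Derivation:
Step 1: empty(A) -> (A=0 B=3 C=8)
Step 2: fill(B) -> (A=0 B=8 C=8)
Step 3: fill(C) -> (A=0 B=8 C=11)
Step 4: pour(B -> A) -> (A=3 B=5 C=11)
Step 5: pour(C -> B) -> (A=3 B=8 C=8)
Step 6: empty(C) -> (A=3 B=8 C=0)
Step 7: pour(B -> C) -> (A=3 B=0 C=8)
Step 8: pour(A -> C) -> (A=0 B=0 C=11)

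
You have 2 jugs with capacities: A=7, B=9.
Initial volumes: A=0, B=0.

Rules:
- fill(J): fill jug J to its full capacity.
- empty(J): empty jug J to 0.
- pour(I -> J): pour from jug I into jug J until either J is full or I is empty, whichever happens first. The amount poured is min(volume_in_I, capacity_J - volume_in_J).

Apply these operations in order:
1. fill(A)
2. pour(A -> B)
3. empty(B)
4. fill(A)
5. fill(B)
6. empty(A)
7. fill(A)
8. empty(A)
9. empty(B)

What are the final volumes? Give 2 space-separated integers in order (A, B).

Step 1: fill(A) -> (A=7 B=0)
Step 2: pour(A -> B) -> (A=0 B=7)
Step 3: empty(B) -> (A=0 B=0)
Step 4: fill(A) -> (A=7 B=0)
Step 5: fill(B) -> (A=7 B=9)
Step 6: empty(A) -> (A=0 B=9)
Step 7: fill(A) -> (A=7 B=9)
Step 8: empty(A) -> (A=0 B=9)
Step 9: empty(B) -> (A=0 B=0)

Answer: 0 0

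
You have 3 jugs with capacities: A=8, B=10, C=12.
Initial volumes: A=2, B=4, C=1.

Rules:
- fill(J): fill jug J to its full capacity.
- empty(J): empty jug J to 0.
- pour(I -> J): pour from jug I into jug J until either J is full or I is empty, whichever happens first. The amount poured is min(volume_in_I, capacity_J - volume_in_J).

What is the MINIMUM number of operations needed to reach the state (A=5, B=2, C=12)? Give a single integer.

BFS from (A=2, B=4, C=1). One shortest path:
  1. pour(B -> C) -> (A=2 B=0 C=5)
  2. pour(A -> B) -> (A=0 B=2 C=5)
  3. pour(C -> A) -> (A=5 B=2 C=0)
  4. fill(C) -> (A=5 B=2 C=12)
Reached target in 4 moves.

Answer: 4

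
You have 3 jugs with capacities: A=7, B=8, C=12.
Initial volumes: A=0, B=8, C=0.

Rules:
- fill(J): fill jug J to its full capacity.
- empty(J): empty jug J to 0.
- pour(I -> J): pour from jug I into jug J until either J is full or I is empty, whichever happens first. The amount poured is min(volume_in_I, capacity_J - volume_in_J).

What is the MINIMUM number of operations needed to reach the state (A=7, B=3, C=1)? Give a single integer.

BFS from (A=0, B=8, C=0). One shortest path:
  1. fill(A) -> (A=7 B=8 C=0)
  2. pour(A -> C) -> (A=0 B=8 C=7)
  3. pour(B -> A) -> (A=7 B=1 C=7)
  4. pour(A -> C) -> (A=2 B=1 C=12)
  5. empty(C) -> (A=2 B=1 C=0)
  6. pour(B -> C) -> (A=2 B=0 C=1)
  7. fill(B) -> (A=2 B=8 C=1)
  8. pour(B -> A) -> (A=7 B=3 C=1)
Reached target in 8 moves.

Answer: 8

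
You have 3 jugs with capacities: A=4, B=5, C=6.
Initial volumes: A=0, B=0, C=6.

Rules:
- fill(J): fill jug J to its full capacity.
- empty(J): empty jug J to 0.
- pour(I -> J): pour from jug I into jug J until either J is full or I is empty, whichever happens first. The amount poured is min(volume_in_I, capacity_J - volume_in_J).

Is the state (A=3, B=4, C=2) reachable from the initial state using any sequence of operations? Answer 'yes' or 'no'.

BFS explored all 150 reachable states.
Reachable set includes: (0,0,0), (0,0,1), (0,0,2), (0,0,3), (0,0,4), (0,0,5), (0,0,6), (0,1,0), (0,1,1), (0,1,2), (0,1,3), (0,1,4) ...
Target (A=3, B=4, C=2) not in reachable set → no.

Answer: no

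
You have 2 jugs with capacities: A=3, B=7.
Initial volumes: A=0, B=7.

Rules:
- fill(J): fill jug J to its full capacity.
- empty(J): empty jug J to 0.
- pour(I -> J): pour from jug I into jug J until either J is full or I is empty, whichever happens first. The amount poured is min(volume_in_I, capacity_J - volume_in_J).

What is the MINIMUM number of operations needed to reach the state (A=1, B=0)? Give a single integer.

BFS from (A=0, B=7). One shortest path:
  1. pour(B -> A) -> (A=3 B=4)
  2. empty(A) -> (A=0 B=4)
  3. pour(B -> A) -> (A=3 B=1)
  4. empty(A) -> (A=0 B=1)
  5. pour(B -> A) -> (A=1 B=0)
Reached target in 5 moves.

Answer: 5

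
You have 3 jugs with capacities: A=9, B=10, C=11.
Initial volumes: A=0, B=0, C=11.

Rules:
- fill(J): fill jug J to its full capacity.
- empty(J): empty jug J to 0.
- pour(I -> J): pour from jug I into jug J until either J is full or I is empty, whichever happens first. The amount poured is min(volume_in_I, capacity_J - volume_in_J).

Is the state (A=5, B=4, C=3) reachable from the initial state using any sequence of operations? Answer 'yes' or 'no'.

Answer: no

Derivation:
BFS explored all 600 reachable states.
Reachable set includes: (0,0,0), (0,0,1), (0,0,2), (0,0,3), (0,0,4), (0,0,5), (0,0,6), (0,0,7), (0,0,8), (0,0,9), (0,0,10), (0,0,11) ...
Target (A=5, B=4, C=3) not in reachable set → no.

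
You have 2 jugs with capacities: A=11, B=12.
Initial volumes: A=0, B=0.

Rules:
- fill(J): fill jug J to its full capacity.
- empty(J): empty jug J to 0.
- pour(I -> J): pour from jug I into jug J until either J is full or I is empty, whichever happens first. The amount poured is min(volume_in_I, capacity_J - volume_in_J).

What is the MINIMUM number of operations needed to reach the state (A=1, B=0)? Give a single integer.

Answer: 4

Derivation:
BFS from (A=0, B=0). One shortest path:
  1. fill(B) -> (A=0 B=12)
  2. pour(B -> A) -> (A=11 B=1)
  3. empty(A) -> (A=0 B=1)
  4. pour(B -> A) -> (A=1 B=0)
Reached target in 4 moves.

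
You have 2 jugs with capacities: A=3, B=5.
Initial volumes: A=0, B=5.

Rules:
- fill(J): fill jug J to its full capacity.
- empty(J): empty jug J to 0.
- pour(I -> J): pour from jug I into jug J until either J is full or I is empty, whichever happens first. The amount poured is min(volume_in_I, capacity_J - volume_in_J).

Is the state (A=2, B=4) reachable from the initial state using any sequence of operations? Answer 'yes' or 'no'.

BFS explored all 16 reachable states.
Reachable set includes: (0,0), (0,1), (0,2), (0,3), (0,4), (0,5), (1,0), (1,5), (2,0), (2,5), (3,0), (3,1) ...
Target (A=2, B=4) not in reachable set → no.

Answer: no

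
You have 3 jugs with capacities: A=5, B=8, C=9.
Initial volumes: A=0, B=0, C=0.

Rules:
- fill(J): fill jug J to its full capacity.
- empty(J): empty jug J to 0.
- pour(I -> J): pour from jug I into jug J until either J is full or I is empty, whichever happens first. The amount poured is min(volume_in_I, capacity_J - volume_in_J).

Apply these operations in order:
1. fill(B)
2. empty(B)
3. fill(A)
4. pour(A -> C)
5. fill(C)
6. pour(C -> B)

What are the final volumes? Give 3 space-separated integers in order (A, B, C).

Step 1: fill(B) -> (A=0 B=8 C=0)
Step 2: empty(B) -> (A=0 B=0 C=0)
Step 3: fill(A) -> (A=5 B=0 C=0)
Step 4: pour(A -> C) -> (A=0 B=0 C=5)
Step 5: fill(C) -> (A=0 B=0 C=9)
Step 6: pour(C -> B) -> (A=0 B=8 C=1)

Answer: 0 8 1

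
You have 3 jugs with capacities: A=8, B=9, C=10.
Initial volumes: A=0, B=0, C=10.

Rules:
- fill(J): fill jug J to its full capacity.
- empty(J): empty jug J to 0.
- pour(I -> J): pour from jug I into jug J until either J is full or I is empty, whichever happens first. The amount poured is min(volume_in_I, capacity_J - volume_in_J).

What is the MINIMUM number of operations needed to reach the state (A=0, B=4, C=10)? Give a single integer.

Answer: 8

Derivation:
BFS from (A=0, B=0, C=10). One shortest path:
  1. pour(C -> A) -> (A=8 B=0 C=2)
  2. empty(A) -> (A=0 B=0 C=2)
  3. pour(C -> A) -> (A=2 B=0 C=0)
  4. fill(C) -> (A=2 B=0 C=10)
  5. pour(C -> A) -> (A=8 B=0 C=4)
  6. empty(A) -> (A=0 B=0 C=4)
  7. pour(C -> B) -> (A=0 B=4 C=0)
  8. fill(C) -> (A=0 B=4 C=10)
Reached target in 8 moves.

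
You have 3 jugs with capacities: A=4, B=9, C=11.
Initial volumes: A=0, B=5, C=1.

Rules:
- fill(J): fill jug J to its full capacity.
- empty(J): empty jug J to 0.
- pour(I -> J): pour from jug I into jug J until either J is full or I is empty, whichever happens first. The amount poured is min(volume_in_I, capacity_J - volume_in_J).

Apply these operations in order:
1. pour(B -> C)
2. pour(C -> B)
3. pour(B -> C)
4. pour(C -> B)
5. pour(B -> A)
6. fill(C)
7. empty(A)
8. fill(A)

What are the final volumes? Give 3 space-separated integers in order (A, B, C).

Answer: 4 2 11

Derivation:
Step 1: pour(B -> C) -> (A=0 B=0 C=6)
Step 2: pour(C -> B) -> (A=0 B=6 C=0)
Step 3: pour(B -> C) -> (A=0 B=0 C=6)
Step 4: pour(C -> B) -> (A=0 B=6 C=0)
Step 5: pour(B -> A) -> (A=4 B=2 C=0)
Step 6: fill(C) -> (A=4 B=2 C=11)
Step 7: empty(A) -> (A=0 B=2 C=11)
Step 8: fill(A) -> (A=4 B=2 C=11)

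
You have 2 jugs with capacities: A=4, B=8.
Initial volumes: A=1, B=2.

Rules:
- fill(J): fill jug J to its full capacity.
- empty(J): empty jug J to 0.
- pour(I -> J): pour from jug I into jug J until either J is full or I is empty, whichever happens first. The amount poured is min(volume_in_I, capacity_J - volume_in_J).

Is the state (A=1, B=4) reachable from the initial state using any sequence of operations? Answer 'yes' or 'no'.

BFS explored all 25 reachable states.
Reachable set includes: (0,0), (0,1), (0,2), (0,3), (0,4), (0,5), (0,6), (0,7), (0,8), (1,0), (1,2), (1,8) ...
Target (A=1, B=4) not in reachable set → no.

Answer: no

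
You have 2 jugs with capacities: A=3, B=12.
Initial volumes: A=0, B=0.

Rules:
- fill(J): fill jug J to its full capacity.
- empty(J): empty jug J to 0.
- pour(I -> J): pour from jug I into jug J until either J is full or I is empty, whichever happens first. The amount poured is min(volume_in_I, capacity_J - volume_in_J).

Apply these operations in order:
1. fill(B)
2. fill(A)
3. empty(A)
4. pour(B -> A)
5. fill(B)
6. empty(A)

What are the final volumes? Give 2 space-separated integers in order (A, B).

Answer: 0 12

Derivation:
Step 1: fill(B) -> (A=0 B=12)
Step 2: fill(A) -> (A=3 B=12)
Step 3: empty(A) -> (A=0 B=12)
Step 4: pour(B -> A) -> (A=3 B=9)
Step 5: fill(B) -> (A=3 B=12)
Step 6: empty(A) -> (A=0 B=12)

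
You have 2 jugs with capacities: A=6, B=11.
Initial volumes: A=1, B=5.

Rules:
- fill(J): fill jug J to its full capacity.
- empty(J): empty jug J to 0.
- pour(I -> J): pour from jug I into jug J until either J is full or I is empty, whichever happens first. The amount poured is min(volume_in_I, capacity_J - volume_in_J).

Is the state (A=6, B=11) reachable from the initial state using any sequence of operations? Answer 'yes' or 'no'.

BFS from (A=1, B=5):
  1. fill(A) -> (A=6 B=5)
  2. fill(B) -> (A=6 B=11)
Target reached → yes.

Answer: yes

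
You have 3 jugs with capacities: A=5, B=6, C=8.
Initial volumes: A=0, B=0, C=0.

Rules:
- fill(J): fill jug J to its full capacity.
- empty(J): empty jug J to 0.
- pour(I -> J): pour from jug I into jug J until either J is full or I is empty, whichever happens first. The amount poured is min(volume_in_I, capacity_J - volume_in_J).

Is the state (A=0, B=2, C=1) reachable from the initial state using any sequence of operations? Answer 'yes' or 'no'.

BFS from (A=0, B=0, C=0):
  1. fill(C) -> (A=0 B=0 C=8)
  2. pour(C -> B) -> (A=0 B=6 C=2)
  3. pour(B -> A) -> (A=5 B=1 C=2)
  4. empty(A) -> (A=0 B=1 C=2)
  5. pour(B -> A) -> (A=1 B=0 C=2)
  6. pour(C -> B) -> (A=1 B=2 C=0)
  7. pour(A -> C) -> (A=0 B=2 C=1)
Target reached → yes.

Answer: yes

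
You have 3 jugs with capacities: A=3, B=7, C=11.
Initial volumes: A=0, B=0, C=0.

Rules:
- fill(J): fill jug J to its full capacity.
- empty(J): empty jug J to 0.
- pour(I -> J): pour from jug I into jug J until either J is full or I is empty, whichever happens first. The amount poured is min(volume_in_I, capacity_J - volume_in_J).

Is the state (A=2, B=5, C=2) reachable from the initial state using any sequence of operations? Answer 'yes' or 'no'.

Answer: no

Derivation:
BFS explored all 264 reachable states.
Reachable set includes: (0,0,0), (0,0,1), (0,0,2), (0,0,3), (0,0,4), (0,0,5), (0,0,6), (0,0,7), (0,0,8), (0,0,9), (0,0,10), (0,0,11) ...
Target (A=2, B=5, C=2) not in reachable set → no.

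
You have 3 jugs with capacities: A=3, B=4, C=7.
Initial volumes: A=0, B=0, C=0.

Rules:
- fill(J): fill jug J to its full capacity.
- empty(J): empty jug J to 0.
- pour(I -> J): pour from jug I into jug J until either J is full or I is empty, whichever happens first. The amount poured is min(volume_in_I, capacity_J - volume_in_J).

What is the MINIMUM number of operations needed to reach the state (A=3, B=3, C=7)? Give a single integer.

Answer: 4

Derivation:
BFS from (A=0, B=0, C=0). One shortest path:
  1. fill(A) -> (A=3 B=0 C=0)
  2. fill(C) -> (A=3 B=0 C=7)
  3. pour(A -> B) -> (A=0 B=3 C=7)
  4. fill(A) -> (A=3 B=3 C=7)
Reached target in 4 moves.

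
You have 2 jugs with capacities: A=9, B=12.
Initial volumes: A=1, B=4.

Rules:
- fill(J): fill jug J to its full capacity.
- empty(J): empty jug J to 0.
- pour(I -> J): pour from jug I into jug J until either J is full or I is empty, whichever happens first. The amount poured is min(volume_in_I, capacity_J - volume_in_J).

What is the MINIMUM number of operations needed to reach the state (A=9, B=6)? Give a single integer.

BFS from (A=1, B=4). One shortest path:
  1. empty(A) -> (A=0 B=4)
  2. fill(B) -> (A=0 B=12)
  3. pour(B -> A) -> (A=9 B=3)
  4. empty(A) -> (A=0 B=3)
  5. pour(B -> A) -> (A=3 B=0)
  6. fill(B) -> (A=3 B=12)
  7. pour(B -> A) -> (A=9 B=6)
Reached target in 7 moves.

Answer: 7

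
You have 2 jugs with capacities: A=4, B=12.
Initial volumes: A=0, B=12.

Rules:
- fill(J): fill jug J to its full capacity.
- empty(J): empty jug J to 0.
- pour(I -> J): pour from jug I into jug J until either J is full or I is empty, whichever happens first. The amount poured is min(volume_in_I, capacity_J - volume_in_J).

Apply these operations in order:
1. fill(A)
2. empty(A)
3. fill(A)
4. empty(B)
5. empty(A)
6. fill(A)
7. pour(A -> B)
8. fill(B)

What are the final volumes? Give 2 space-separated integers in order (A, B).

Step 1: fill(A) -> (A=4 B=12)
Step 2: empty(A) -> (A=0 B=12)
Step 3: fill(A) -> (A=4 B=12)
Step 4: empty(B) -> (A=4 B=0)
Step 5: empty(A) -> (A=0 B=0)
Step 6: fill(A) -> (A=4 B=0)
Step 7: pour(A -> B) -> (A=0 B=4)
Step 8: fill(B) -> (A=0 B=12)

Answer: 0 12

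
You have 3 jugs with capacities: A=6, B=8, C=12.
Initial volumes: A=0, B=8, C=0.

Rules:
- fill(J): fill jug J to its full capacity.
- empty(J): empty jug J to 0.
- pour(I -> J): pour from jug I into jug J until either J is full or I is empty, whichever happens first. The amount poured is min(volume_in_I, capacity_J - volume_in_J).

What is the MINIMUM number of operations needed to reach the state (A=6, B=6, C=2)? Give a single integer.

Answer: 4

Derivation:
BFS from (A=0, B=8, C=0). One shortest path:
  1. fill(A) -> (A=6 B=8 C=0)
  2. pour(B -> C) -> (A=6 B=0 C=8)
  3. pour(A -> B) -> (A=0 B=6 C=8)
  4. pour(C -> A) -> (A=6 B=6 C=2)
Reached target in 4 moves.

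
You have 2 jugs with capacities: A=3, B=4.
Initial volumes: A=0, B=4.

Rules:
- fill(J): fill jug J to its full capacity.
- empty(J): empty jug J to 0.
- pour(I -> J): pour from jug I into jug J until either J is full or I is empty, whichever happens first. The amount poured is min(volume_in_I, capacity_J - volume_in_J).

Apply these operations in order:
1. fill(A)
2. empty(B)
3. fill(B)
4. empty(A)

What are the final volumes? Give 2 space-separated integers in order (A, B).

Answer: 0 4

Derivation:
Step 1: fill(A) -> (A=3 B=4)
Step 2: empty(B) -> (A=3 B=0)
Step 3: fill(B) -> (A=3 B=4)
Step 4: empty(A) -> (A=0 B=4)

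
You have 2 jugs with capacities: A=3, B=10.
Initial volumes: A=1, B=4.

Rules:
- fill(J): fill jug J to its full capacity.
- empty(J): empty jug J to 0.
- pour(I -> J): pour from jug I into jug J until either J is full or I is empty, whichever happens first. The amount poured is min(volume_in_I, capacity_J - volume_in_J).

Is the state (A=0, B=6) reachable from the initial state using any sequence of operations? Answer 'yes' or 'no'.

Answer: yes

Derivation:
BFS from (A=1, B=4):
  1. fill(A) -> (A=3 B=4)
  2. empty(B) -> (A=3 B=0)
  3. pour(A -> B) -> (A=0 B=3)
  4. fill(A) -> (A=3 B=3)
  5. pour(A -> B) -> (A=0 B=6)
Target reached → yes.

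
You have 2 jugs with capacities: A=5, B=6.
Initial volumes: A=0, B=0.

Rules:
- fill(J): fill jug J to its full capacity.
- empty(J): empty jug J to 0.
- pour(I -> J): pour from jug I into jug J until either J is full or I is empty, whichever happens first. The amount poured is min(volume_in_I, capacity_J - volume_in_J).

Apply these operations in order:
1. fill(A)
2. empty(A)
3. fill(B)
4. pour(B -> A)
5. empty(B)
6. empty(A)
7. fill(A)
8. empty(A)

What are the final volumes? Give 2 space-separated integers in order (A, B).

Step 1: fill(A) -> (A=5 B=0)
Step 2: empty(A) -> (A=0 B=0)
Step 3: fill(B) -> (A=0 B=6)
Step 4: pour(B -> A) -> (A=5 B=1)
Step 5: empty(B) -> (A=5 B=0)
Step 6: empty(A) -> (A=0 B=0)
Step 7: fill(A) -> (A=5 B=0)
Step 8: empty(A) -> (A=0 B=0)

Answer: 0 0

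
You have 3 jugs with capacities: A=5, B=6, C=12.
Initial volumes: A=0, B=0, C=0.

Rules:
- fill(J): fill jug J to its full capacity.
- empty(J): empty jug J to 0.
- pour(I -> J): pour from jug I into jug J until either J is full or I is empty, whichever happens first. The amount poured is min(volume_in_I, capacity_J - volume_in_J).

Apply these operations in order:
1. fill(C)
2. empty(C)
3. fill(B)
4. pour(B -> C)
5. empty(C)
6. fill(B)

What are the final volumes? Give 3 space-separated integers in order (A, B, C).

Answer: 0 6 0

Derivation:
Step 1: fill(C) -> (A=0 B=0 C=12)
Step 2: empty(C) -> (A=0 B=0 C=0)
Step 3: fill(B) -> (A=0 B=6 C=0)
Step 4: pour(B -> C) -> (A=0 B=0 C=6)
Step 5: empty(C) -> (A=0 B=0 C=0)
Step 6: fill(B) -> (A=0 B=6 C=0)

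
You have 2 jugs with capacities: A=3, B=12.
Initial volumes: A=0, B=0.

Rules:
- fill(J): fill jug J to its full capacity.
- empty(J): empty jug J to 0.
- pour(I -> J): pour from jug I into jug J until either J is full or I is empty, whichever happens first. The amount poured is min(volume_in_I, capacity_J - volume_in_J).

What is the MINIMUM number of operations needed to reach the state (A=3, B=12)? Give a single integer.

Answer: 2

Derivation:
BFS from (A=0, B=0). One shortest path:
  1. fill(A) -> (A=3 B=0)
  2. fill(B) -> (A=3 B=12)
Reached target in 2 moves.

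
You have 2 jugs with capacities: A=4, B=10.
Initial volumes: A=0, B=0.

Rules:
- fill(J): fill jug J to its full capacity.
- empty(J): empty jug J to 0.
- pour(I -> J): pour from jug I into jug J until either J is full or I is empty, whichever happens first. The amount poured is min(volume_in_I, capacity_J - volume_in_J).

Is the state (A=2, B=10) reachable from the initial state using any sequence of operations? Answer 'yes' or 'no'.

Answer: yes

Derivation:
BFS from (A=0, B=0):
  1. fill(A) -> (A=4 B=0)
  2. pour(A -> B) -> (A=0 B=4)
  3. fill(A) -> (A=4 B=4)
  4. pour(A -> B) -> (A=0 B=8)
  5. fill(A) -> (A=4 B=8)
  6. pour(A -> B) -> (A=2 B=10)
Target reached → yes.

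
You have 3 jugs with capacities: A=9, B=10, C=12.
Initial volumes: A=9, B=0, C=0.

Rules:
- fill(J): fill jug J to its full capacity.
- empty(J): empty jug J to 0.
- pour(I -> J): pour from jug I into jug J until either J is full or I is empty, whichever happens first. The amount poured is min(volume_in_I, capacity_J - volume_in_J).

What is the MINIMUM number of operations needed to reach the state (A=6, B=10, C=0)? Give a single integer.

BFS from (A=9, B=0, C=0). One shortest path:
  1. fill(B) -> (A=9 B=10 C=0)
  2. pour(A -> C) -> (A=0 B=10 C=9)
  3. fill(A) -> (A=9 B=10 C=9)
  4. pour(A -> C) -> (A=6 B=10 C=12)
  5. empty(C) -> (A=6 B=10 C=0)
Reached target in 5 moves.

Answer: 5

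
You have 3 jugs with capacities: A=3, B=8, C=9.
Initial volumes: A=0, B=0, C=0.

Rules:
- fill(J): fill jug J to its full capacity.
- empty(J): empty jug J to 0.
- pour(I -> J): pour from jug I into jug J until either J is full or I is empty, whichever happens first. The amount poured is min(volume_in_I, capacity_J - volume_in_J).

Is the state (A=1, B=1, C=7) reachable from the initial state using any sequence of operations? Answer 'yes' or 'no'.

Answer: no

Derivation:
BFS explored all 248 reachable states.
Reachable set includes: (0,0,0), (0,0,1), (0,0,2), (0,0,3), (0,0,4), (0,0,5), (0,0,6), (0,0,7), (0,0,8), (0,0,9), (0,1,0), (0,1,1) ...
Target (A=1, B=1, C=7) not in reachable set → no.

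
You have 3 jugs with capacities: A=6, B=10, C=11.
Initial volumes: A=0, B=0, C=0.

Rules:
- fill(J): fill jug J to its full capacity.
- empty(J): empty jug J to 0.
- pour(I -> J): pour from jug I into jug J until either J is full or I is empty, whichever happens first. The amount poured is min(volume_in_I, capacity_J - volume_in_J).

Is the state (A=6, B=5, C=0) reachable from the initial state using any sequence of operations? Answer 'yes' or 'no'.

Answer: yes

Derivation:
BFS from (A=0, B=0, C=0):
  1. fill(C) -> (A=0 B=0 C=11)
  2. pour(C -> A) -> (A=6 B=0 C=5)
  3. pour(C -> B) -> (A=6 B=5 C=0)
Target reached → yes.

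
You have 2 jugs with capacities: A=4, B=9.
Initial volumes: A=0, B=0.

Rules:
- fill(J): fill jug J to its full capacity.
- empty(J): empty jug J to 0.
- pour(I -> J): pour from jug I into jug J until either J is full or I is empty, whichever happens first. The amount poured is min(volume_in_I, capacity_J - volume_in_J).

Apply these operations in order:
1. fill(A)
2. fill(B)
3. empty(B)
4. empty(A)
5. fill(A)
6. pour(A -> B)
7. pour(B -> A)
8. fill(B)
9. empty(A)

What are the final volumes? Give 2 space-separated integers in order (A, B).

Step 1: fill(A) -> (A=4 B=0)
Step 2: fill(B) -> (A=4 B=9)
Step 3: empty(B) -> (A=4 B=0)
Step 4: empty(A) -> (A=0 B=0)
Step 5: fill(A) -> (A=4 B=0)
Step 6: pour(A -> B) -> (A=0 B=4)
Step 7: pour(B -> A) -> (A=4 B=0)
Step 8: fill(B) -> (A=4 B=9)
Step 9: empty(A) -> (A=0 B=9)

Answer: 0 9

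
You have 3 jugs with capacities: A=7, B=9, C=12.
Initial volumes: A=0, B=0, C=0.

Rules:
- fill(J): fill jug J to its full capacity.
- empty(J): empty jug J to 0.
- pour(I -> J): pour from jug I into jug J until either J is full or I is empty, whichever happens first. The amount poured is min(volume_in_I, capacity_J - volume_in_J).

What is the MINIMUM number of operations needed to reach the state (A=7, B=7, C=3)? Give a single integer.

Answer: 6

Derivation:
BFS from (A=0, B=0, C=0). One shortest path:
  1. fill(A) -> (A=7 B=0 C=0)
  2. fill(C) -> (A=7 B=0 C=12)
  3. pour(C -> B) -> (A=7 B=9 C=3)
  4. empty(B) -> (A=7 B=0 C=3)
  5. pour(A -> B) -> (A=0 B=7 C=3)
  6. fill(A) -> (A=7 B=7 C=3)
Reached target in 6 moves.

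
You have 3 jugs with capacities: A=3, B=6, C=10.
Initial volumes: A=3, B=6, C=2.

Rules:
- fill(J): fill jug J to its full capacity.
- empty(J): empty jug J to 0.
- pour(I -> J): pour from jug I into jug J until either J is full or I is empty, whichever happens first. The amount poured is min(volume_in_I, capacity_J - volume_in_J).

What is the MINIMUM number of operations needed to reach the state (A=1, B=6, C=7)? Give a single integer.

Answer: 5

Derivation:
BFS from (A=3, B=6, C=2). One shortest path:
  1. pour(B -> C) -> (A=3 B=0 C=8)
  2. pour(A -> B) -> (A=0 B=3 C=8)
  3. fill(A) -> (A=3 B=3 C=8)
  4. pour(A -> C) -> (A=1 B=3 C=10)
  5. pour(C -> B) -> (A=1 B=6 C=7)
Reached target in 5 moves.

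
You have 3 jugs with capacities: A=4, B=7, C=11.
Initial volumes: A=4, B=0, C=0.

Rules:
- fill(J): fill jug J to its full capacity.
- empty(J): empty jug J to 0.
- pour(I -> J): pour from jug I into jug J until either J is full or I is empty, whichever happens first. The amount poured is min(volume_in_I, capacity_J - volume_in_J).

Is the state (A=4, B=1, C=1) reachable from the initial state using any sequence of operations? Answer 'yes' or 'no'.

Answer: yes

Derivation:
BFS from (A=4, B=0, C=0):
  1. pour(A -> B) -> (A=0 B=4 C=0)
  2. fill(A) -> (A=4 B=4 C=0)
  3. pour(A -> B) -> (A=1 B=7 C=0)
  4. empty(B) -> (A=1 B=0 C=0)
  5. pour(A -> C) -> (A=0 B=0 C=1)
  6. fill(A) -> (A=4 B=0 C=1)
  7. pour(A -> B) -> (A=0 B=4 C=1)
  8. fill(A) -> (A=4 B=4 C=1)
  9. pour(A -> B) -> (A=1 B=7 C=1)
  10. empty(B) -> (A=1 B=0 C=1)
  11. pour(A -> B) -> (A=0 B=1 C=1)
  12. fill(A) -> (A=4 B=1 C=1)
Target reached → yes.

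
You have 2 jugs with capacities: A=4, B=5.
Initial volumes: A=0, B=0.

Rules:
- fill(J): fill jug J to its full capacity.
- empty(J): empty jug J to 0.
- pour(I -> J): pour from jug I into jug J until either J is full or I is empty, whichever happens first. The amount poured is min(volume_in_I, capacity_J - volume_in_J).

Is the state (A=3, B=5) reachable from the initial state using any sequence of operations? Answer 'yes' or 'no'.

BFS from (A=0, B=0):
  1. fill(A) -> (A=4 B=0)
  2. pour(A -> B) -> (A=0 B=4)
  3. fill(A) -> (A=4 B=4)
  4. pour(A -> B) -> (A=3 B=5)
Target reached → yes.

Answer: yes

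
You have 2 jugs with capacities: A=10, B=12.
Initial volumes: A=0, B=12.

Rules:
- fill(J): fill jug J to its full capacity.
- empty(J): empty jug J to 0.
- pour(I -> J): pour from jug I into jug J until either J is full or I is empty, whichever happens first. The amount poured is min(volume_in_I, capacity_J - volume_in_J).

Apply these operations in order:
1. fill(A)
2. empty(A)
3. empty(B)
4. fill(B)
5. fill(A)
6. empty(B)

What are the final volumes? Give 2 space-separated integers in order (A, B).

Answer: 10 0

Derivation:
Step 1: fill(A) -> (A=10 B=12)
Step 2: empty(A) -> (A=0 B=12)
Step 3: empty(B) -> (A=0 B=0)
Step 4: fill(B) -> (A=0 B=12)
Step 5: fill(A) -> (A=10 B=12)
Step 6: empty(B) -> (A=10 B=0)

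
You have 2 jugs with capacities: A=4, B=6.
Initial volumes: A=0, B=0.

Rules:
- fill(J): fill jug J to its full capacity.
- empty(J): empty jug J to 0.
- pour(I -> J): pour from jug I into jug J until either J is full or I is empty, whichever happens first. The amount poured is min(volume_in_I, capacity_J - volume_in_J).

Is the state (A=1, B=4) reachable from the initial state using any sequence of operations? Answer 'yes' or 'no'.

Answer: no

Derivation:
BFS explored all 10 reachable states.
Reachable set includes: (0,0), (0,2), (0,4), (0,6), (2,0), (2,6), (4,0), (4,2), (4,4), (4,6)
Target (A=1, B=4) not in reachable set → no.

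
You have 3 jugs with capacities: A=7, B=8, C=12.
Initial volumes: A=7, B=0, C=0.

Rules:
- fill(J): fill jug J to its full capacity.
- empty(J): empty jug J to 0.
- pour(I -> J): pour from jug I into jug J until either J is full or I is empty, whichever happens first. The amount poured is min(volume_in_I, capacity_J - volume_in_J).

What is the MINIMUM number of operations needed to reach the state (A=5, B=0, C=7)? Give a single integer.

Answer: 6

Derivation:
BFS from (A=7, B=0, C=0). One shortest path:
  1. empty(A) -> (A=0 B=0 C=0)
  2. fill(C) -> (A=0 B=0 C=12)
  3. pour(C -> A) -> (A=7 B=0 C=5)
  4. pour(A -> B) -> (A=0 B=7 C=5)
  5. pour(C -> A) -> (A=5 B=7 C=0)
  6. pour(B -> C) -> (A=5 B=0 C=7)
Reached target in 6 moves.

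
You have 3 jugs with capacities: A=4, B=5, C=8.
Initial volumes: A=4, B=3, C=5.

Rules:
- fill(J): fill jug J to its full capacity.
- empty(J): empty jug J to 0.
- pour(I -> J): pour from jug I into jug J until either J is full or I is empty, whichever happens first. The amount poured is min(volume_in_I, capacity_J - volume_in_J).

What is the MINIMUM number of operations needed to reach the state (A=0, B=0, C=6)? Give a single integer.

BFS from (A=4, B=3, C=5). One shortest path:
  1. empty(A) -> (A=0 B=3 C=5)
  2. fill(C) -> (A=0 B=3 C=8)
  3. pour(C -> B) -> (A=0 B=5 C=6)
  4. empty(B) -> (A=0 B=0 C=6)
Reached target in 4 moves.

Answer: 4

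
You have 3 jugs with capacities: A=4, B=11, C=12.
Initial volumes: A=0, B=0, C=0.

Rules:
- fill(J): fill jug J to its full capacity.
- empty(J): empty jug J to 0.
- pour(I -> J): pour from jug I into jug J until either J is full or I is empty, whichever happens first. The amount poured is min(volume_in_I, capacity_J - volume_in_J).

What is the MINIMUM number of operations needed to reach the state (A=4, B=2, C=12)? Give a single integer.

BFS from (A=0, B=0, C=0). One shortest path:
  1. fill(B) -> (A=0 B=11 C=0)
  2. pour(B -> A) -> (A=4 B=7 C=0)
  3. empty(A) -> (A=0 B=7 C=0)
  4. pour(B -> A) -> (A=4 B=3 C=0)
  5. pour(B -> C) -> (A=4 B=0 C=3)
  6. fill(B) -> (A=4 B=11 C=3)
  7. pour(B -> C) -> (A=4 B=2 C=12)
Reached target in 7 moves.

Answer: 7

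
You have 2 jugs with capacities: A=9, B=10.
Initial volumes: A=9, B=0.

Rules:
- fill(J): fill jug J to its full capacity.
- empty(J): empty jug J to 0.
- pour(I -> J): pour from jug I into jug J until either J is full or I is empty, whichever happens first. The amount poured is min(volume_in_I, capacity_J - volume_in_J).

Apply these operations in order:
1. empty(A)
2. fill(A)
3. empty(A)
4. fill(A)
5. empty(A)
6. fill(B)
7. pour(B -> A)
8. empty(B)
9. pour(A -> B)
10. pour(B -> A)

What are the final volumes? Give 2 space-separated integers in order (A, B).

Step 1: empty(A) -> (A=0 B=0)
Step 2: fill(A) -> (A=9 B=0)
Step 3: empty(A) -> (A=0 B=0)
Step 4: fill(A) -> (A=9 B=0)
Step 5: empty(A) -> (A=0 B=0)
Step 6: fill(B) -> (A=0 B=10)
Step 7: pour(B -> A) -> (A=9 B=1)
Step 8: empty(B) -> (A=9 B=0)
Step 9: pour(A -> B) -> (A=0 B=9)
Step 10: pour(B -> A) -> (A=9 B=0)

Answer: 9 0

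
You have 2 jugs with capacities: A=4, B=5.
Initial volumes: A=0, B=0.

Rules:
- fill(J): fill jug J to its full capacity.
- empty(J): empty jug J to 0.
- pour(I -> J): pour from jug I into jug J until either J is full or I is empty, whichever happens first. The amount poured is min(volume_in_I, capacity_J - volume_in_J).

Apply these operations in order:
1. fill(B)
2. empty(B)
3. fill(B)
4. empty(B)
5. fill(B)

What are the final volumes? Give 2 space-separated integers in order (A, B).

Step 1: fill(B) -> (A=0 B=5)
Step 2: empty(B) -> (A=0 B=0)
Step 3: fill(B) -> (A=0 B=5)
Step 4: empty(B) -> (A=0 B=0)
Step 5: fill(B) -> (A=0 B=5)

Answer: 0 5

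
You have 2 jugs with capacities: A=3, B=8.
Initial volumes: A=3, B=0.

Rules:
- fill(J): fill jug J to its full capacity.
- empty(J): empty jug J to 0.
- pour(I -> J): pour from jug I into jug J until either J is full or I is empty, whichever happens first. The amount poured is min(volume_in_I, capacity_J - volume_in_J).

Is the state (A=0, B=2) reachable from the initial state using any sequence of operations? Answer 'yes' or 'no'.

BFS from (A=3, B=0):
  1. empty(A) -> (A=0 B=0)
  2. fill(B) -> (A=0 B=8)
  3. pour(B -> A) -> (A=3 B=5)
  4. empty(A) -> (A=0 B=5)
  5. pour(B -> A) -> (A=3 B=2)
  6. empty(A) -> (A=0 B=2)
Target reached → yes.

Answer: yes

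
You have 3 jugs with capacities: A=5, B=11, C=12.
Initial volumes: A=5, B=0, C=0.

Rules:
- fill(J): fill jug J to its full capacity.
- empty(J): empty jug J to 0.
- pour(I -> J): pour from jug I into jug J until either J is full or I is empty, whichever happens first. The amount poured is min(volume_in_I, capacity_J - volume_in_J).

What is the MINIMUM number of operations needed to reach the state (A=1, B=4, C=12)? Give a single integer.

Answer: 8

Derivation:
BFS from (A=5, B=0, C=0). One shortest path:
  1. empty(A) -> (A=0 B=0 C=0)
  2. fill(C) -> (A=0 B=0 C=12)
  3. pour(C -> A) -> (A=5 B=0 C=7)
  4. pour(C -> B) -> (A=5 B=7 C=0)
  5. pour(A -> C) -> (A=0 B=7 C=5)
  6. fill(A) -> (A=5 B=7 C=5)
  7. pour(A -> B) -> (A=1 B=11 C=5)
  8. pour(B -> C) -> (A=1 B=4 C=12)
Reached target in 8 moves.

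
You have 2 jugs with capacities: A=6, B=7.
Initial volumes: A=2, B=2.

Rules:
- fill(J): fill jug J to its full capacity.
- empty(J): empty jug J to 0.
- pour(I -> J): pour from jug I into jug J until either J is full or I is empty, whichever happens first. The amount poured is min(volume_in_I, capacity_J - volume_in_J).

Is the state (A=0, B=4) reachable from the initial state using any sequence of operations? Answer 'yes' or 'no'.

BFS from (A=2, B=2):
  1. pour(A -> B) -> (A=0 B=4)
Target reached → yes.

Answer: yes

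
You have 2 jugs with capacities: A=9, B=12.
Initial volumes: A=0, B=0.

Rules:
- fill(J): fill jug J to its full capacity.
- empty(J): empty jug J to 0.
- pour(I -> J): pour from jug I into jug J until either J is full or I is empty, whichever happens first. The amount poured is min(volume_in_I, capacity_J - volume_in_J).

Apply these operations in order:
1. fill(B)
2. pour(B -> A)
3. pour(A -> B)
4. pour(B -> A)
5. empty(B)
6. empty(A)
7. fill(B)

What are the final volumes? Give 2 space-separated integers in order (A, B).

Step 1: fill(B) -> (A=0 B=12)
Step 2: pour(B -> A) -> (A=9 B=3)
Step 3: pour(A -> B) -> (A=0 B=12)
Step 4: pour(B -> A) -> (A=9 B=3)
Step 5: empty(B) -> (A=9 B=0)
Step 6: empty(A) -> (A=0 B=0)
Step 7: fill(B) -> (A=0 B=12)

Answer: 0 12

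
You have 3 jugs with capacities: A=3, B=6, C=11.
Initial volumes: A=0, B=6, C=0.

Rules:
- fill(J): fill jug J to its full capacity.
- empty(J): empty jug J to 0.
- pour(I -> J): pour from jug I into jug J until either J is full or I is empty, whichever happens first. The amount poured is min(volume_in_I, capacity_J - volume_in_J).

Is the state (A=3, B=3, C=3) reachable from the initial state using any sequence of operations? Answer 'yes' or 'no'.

Answer: yes

Derivation:
BFS from (A=0, B=6, C=0):
  1. fill(A) -> (A=3 B=6 C=0)
  2. pour(A -> C) -> (A=0 B=6 C=3)
  3. pour(B -> A) -> (A=3 B=3 C=3)
Target reached → yes.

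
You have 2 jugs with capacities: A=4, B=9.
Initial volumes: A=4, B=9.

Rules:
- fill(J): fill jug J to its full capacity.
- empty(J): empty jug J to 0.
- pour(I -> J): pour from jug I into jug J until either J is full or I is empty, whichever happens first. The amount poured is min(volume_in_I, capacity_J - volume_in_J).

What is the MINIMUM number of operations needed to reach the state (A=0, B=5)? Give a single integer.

BFS from (A=4, B=9). One shortest path:
  1. empty(A) -> (A=0 B=9)
  2. pour(B -> A) -> (A=4 B=5)
  3. empty(A) -> (A=0 B=5)
Reached target in 3 moves.

Answer: 3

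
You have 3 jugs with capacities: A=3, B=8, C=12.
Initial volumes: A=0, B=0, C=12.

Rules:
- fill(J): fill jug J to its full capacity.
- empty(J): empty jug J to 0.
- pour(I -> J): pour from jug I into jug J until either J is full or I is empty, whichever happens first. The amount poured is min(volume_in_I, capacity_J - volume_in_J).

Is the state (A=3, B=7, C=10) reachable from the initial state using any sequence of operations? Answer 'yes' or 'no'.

Answer: yes

Derivation:
BFS from (A=0, B=0, C=12):
  1. pour(C -> B) -> (A=0 B=8 C=4)
  2. pour(B -> A) -> (A=3 B=5 C=4)
  3. pour(A -> C) -> (A=0 B=5 C=7)
  4. pour(B -> A) -> (A=3 B=2 C=7)
  5. pour(A -> C) -> (A=0 B=2 C=10)
  6. pour(B -> A) -> (A=2 B=0 C=10)
  7. fill(B) -> (A=2 B=8 C=10)
  8. pour(B -> A) -> (A=3 B=7 C=10)
Target reached → yes.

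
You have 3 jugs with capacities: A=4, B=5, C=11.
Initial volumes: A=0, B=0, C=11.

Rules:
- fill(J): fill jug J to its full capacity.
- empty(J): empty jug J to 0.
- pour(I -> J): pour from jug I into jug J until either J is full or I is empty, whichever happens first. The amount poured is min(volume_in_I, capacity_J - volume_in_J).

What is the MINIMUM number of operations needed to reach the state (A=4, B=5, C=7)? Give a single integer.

BFS from (A=0, B=0, C=11). One shortest path:
  1. fill(B) -> (A=0 B=5 C=11)
  2. pour(C -> A) -> (A=4 B=5 C=7)
Reached target in 2 moves.

Answer: 2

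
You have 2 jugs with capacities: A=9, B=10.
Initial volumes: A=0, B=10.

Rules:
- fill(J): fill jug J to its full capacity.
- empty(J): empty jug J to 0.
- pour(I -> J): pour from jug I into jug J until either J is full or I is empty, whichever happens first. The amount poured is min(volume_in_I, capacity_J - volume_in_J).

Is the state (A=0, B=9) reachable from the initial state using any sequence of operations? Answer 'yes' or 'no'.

Answer: yes

Derivation:
BFS from (A=0, B=10):
  1. fill(A) -> (A=9 B=10)
  2. empty(B) -> (A=9 B=0)
  3. pour(A -> B) -> (A=0 B=9)
Target reached → yes.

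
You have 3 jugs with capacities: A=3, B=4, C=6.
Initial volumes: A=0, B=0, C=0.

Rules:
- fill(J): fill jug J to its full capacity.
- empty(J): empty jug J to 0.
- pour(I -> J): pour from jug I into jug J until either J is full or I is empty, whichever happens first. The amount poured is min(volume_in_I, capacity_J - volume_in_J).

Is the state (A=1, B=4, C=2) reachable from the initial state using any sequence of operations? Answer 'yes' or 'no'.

BFS from (A=0, B=0, C=0):
  1. fill(A) -> (A=3 B=0 C=0)
  2. fill(B) -> (A=3 B=4 C=0)
  3. pour(B -> C) -> (A=3 B=0 C=4)
  4. pour(A -> C) -> (A=1 B=0 C=6)
  5. pour(C -> B) -> (A=1 B=4 C=2)
Target reached → yes.

Answer: yes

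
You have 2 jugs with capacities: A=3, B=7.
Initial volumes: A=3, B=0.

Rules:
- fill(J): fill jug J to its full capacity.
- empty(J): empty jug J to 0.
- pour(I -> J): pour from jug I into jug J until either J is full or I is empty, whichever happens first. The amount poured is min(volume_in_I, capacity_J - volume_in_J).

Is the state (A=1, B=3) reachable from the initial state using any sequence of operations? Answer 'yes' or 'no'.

BFS explored all 20 reachable states.
Reachable set includes: (0,0), (0,1), (0,2), (0,3), (0,4), (0,5), (0,6), (0,7), (1,0), (1,7), (2,0), (2,7) ...
Target (A=1, B=3) not in reachable set → no.

Answer: no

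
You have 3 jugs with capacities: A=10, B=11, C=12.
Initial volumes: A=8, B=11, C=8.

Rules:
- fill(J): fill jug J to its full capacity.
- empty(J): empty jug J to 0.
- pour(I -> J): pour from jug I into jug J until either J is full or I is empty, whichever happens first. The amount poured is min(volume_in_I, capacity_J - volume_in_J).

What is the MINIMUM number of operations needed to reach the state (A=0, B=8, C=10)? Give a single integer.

Answer: 4

Derivation:
BFS from (A=8, B=11, C=8). One shortest path:
  1. fill(A) -> (A=10 B=11 C=8)
  2. empty(B) -> (A=10 B=0 C=8)
  3. pour(C -> B) -> (A=10 B=8 C=0)
  4. pour(A -> C) -> (A=0 B=8 C=10)
Reached target in 4 moves.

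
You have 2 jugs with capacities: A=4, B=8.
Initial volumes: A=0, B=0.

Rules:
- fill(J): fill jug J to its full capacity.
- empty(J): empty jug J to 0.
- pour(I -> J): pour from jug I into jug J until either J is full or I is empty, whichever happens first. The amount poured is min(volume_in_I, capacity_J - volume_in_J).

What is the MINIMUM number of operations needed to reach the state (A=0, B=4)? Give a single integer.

BFS from (A=0, B=0). One shortest path:
  1. fill(A) -> (A=4 B=0)
  2. pour(A -> B) -> (A=0 B=4)
Reached target in 2 moves.

Answer: 2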